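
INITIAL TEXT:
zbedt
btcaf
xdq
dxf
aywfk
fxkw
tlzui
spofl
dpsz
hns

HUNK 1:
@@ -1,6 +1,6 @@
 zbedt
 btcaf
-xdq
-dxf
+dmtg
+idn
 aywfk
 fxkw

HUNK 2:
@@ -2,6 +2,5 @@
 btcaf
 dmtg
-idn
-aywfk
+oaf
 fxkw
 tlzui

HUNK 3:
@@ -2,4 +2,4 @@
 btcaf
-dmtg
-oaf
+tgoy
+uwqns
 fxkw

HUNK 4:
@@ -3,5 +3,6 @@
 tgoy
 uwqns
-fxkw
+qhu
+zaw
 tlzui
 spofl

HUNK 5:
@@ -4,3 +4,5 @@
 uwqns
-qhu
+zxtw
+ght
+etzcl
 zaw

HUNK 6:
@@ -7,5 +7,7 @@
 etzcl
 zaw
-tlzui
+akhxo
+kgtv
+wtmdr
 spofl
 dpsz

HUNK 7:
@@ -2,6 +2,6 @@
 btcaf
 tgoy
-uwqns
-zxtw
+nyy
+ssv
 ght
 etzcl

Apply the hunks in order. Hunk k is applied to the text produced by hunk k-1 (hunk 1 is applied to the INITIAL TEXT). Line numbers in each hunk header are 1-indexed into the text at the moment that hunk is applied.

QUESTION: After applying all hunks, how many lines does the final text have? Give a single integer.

Answer: 14

Derivation:
Hunk 1: at line 1 remove [xdq,dxf] add [dmtg,idn] -> 10 lines: zbedt btcaf dmtg idn aywfk fxkw tlzui spofl dpsz hns
Hunk 2: at line 2 remove [idn,aywfk] add [oaf] -> 9 lines: zbedt btcaf dmtg oaf fxkw tlzui spofl dpsz hns
Hunk 3: at line 2 remove [dmtg,oaf] add [tgoy,uwqns] -> 9 lines: zbedt btcaf tgoy uwqns fxkw tlzui spofl dpsz hns
Hunk 4: at line 3 remove [fxkw] add [qhu,zaw] -> 10 lines: zbedt btcaf tgoy uwqns qhu zaw tlzui spofl dpsz hns
Hunk 5: at line 4 remove [qhu] add [zxtw,ght,etzcl] -> 12 lines: zbedt btcaf tgoy uwqns zxtw ght etzcl zaw tlzui spofl dpsz hns
Hunk 6: at line 7 remove [tlzui] add [akhxo,kgtv,wtmdr] -> 14 lines: zbedt btcaf tgoy uwqns zxtw ght etzcl zaw akhxo kgtv wtmdr spofl dpsz hns
Hunk 7: at line 2 remove [uwqns,zxtw] add [nyy,ssv] -> 14 lines: zbedt btcaf tgoy nyy ssv ght etzcl zaw akhxo kgtv wtmdr spofl dpsz hns
Final line count: 14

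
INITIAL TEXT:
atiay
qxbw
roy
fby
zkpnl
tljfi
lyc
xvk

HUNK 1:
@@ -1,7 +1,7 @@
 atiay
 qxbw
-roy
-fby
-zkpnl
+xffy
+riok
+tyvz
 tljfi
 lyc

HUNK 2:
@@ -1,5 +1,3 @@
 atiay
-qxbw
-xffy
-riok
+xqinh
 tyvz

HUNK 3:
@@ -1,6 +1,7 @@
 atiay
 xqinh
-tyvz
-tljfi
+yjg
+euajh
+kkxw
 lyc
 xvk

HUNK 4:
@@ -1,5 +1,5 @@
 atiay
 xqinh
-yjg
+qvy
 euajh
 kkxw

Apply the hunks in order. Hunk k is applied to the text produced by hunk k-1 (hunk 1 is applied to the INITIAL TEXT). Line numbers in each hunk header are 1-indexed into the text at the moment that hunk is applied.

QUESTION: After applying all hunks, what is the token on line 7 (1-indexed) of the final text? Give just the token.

Answer: xvk

Derivation:
Hunk 1: at line 1 remove [roy,fby,zkpnl] add [xffy,riok,tyvz] -> 8 lines: atiay qxbw xffy riok tyvz tljfi lyc xvk
Hunk 2: at line 1 remove [qxbw,xffy,riok] add [xqinh] -> 6 lines: atiay xqinh tyvz tljfi lyc xvk
Hunk 3: at line 1 remove [tyvz,tljfi] add [yjg,euajh,kkxw] -> 7 lines: atiay xqinh yjg euajh kkxw lyc xvk
Hunk 4: at line 1 remove [yjg] add [qvy] -> 7 lines: atiay xqinh qvy euajh kkxw lyc xvk
Final line 7: xvk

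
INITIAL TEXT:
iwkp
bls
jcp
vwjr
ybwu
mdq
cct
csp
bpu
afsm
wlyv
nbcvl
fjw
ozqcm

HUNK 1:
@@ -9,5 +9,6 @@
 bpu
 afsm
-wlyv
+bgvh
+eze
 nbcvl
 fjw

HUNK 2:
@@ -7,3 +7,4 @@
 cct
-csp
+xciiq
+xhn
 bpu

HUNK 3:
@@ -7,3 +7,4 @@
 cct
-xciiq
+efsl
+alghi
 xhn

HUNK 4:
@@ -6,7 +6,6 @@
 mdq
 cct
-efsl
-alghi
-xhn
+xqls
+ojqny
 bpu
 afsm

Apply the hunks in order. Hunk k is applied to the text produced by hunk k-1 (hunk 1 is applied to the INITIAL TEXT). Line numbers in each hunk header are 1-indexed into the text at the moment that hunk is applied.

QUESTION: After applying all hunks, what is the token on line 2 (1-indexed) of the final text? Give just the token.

Hunk 1: at line 9 remove [wlyv] add [bgvh,eze] -> 15 lines: iwkp bls jcp vwjr ybwu mdq cct csp bpu afsm bgvh eze nbcvl fjw ozqcm
Hunk 2: at line 7 remove [csp] add [xciiq,xhn] -> 16 lines: iwkp bls jcp vwjr ybwu mdq cct xciiq xhn bpu afsm bgvh eze nbcvl fjw ozqcm
Hunk 3: at line 7 remove [xciiq] add [efsl,alghi] -> 17 lines: iwkp bls jcp vwjr ybwu mdq cct efsl alghi xhn bpu afsm bgvh eze nbcvl fjw ozqcm
Hunk 4: at line 6 remove [efsl,alghi,xhn] add [xqls,ojqny] -> 16 lines: iwkp bls jcp vwjr ybwu mdq cct xqls ojqny bpu afsm bgvh eze nbcvl fjw ozqcm
Final line 2: bls

Answer: bls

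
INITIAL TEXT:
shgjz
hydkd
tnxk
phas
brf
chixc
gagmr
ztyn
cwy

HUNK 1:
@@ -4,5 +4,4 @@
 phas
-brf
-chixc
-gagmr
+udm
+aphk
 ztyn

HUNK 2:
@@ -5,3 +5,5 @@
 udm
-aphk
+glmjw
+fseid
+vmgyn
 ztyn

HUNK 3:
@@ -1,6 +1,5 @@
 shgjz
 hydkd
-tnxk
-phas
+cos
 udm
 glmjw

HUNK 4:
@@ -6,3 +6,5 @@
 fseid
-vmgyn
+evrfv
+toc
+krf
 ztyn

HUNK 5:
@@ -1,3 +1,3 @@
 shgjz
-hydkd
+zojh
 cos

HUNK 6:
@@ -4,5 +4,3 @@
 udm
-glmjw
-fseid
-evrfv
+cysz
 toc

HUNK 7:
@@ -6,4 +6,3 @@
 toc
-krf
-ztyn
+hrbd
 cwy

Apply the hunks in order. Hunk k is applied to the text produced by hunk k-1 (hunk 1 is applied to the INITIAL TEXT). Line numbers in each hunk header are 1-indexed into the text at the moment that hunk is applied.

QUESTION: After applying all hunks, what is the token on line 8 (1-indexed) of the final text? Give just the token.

Answer: cwy

Derivation:
Hunk 1: at line 4 remove [brf,chixc,gagmr] add [udm,aphk] -> 8 lines: shgjz hydkd tnxk phas udm aphk ztyn cwy
Hunk 2: at line 5 remove [aphk] add [glmjw,fseid,vmgyn] -> 10 lines: shgjz hydkd tnxk phas udm glmjw fseid vmgyn ztyn cwy
Hunk 3: at line 1 remove [tnxk,phas] add [cos] -> 9 lines: shgjz hydkd cos udm glmjw fseid vmgyn ztyn cwy
Hunk 4: at line 6 remove [vmgyn] add [evrfv,toc,krf] -> 11 lines: shgjz hydkd cos udm glmjw fseid evrfv toc krf ztyn cwy
Hunk 5: at line 1 remove [hydkd] add [zojh] -> 11 lines: shgjz zojh cos udm glmjw fseid evrfv toc krf ztyn cwy
Hunk 6: at line 4 remove [glmjw,fseid,evrfv] add [cysz] -> 9 lines: shgjz zojh cos udm cysz toc krf ztyn cwy
Hunk 7: at line 6 remove [krf,ztyn] add [hrbd] -> 8 lines: shgjz zojh cos udm cysz toc hrbd cwy
Final line 8: cwy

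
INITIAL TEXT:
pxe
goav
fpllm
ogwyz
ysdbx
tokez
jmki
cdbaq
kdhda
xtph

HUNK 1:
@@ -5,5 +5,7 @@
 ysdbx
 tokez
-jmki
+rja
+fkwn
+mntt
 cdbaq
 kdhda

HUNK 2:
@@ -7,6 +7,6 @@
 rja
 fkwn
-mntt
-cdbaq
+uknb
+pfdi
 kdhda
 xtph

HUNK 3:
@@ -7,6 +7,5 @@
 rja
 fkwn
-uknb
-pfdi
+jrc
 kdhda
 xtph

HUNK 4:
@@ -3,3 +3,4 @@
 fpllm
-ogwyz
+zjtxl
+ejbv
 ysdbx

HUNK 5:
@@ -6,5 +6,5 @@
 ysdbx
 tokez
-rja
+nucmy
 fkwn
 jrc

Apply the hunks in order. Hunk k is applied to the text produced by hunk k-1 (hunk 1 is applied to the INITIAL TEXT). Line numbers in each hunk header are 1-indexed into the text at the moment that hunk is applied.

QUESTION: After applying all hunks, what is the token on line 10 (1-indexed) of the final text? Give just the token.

Answer: jrc

Derivation:
Hunk 1: at line 5 remove [jmki] add [rja,fkwn,mntt] -> 12 lines: pxe goav fpllm ogwyz ysdbx tokez rja fkwn mntt cdbaq kdhda xtph
Hunk 2: at line 7 remove [mntt,cdbaq] add [uknb,pfdi] -> 12 lines: pxe goav fpllm ogwyz ysdbx tokez rja fkwn uknb pfdi kdhda xtph
Hunk 3: at line 7 remove [uknb,pfdi] add [jrc] -> 11 lines: pxe goav fpllm ogwyz ysdbx tokez rja fkwn jrc kdhda xtph
Hunk 4: at line 3 remove [ogwyz] add [zjtxl,ejbv] -> 12 lines: pxe goav fpllm zjtxl ejbv ysdbx tokez rja fkwn jrc kdhda xtph
Hunk 5: at line 6 remove [rja] add [nucmy] -> 12 lines: pxe goav fpllm zjtxl ejbv ysdbx tokez nucmy fkwn jrc kdhda xtph
Final line 10: jrc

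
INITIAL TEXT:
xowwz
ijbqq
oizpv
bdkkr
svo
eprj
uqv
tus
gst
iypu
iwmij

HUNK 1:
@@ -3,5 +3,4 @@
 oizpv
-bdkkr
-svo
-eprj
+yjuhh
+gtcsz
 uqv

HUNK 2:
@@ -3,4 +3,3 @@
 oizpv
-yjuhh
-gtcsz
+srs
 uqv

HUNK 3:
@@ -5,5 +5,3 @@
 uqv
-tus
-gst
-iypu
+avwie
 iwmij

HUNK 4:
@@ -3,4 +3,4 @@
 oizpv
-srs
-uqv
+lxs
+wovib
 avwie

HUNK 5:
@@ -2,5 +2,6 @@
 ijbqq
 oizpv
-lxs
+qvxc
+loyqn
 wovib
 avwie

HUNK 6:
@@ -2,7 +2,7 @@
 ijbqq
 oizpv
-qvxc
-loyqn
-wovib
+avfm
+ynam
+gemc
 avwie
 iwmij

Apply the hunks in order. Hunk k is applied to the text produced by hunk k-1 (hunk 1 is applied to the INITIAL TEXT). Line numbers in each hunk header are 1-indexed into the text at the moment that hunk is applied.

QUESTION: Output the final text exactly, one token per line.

Answer: xowwz
ijbqq
oizpv
avfm
ynam
gemc
avwie
iwmij

Derivation:
Hunk 1: at line 3 remove [bdkkr,svo,eprj] add [yjuhh,gtcsz] -> 10 lines: xowwz ijbqq oizpv yjuhh gtcsz uqv tus gst iypu iwmij
Hunk 2: at line 3 remove [yjuhh,gtcsz] add [srs] -> 9 lines: xowwz ijbqq oizpv srs uqv tus gst iypu iwmij
Hunk 3: at line 5 remove [tus,gst,iypu] add [avwie] -> 7 lines: xowwz ijbqq oizpv srs uqv avwie iwmij
Hunk 4: at line 3 remove [srs,uqv] add [lxs,wovib] -> 7 lines: xowwz ijbqq oizpv lxs wovib avwie iwmij
Hunk 5: at line 2 remove [lxs] add [qvxc,loyqn] -> 8 lines: xowwz ijbqq oizpv qvxc loyqn wovib avwie iwmij
Hunk 6: at line 2 remove [qvxc,loyqn,wovib] add [avfm,ynam,gemc] -> 8 lines: xowwz ijbqq oizpv avfm ynam gemc avwie iwmij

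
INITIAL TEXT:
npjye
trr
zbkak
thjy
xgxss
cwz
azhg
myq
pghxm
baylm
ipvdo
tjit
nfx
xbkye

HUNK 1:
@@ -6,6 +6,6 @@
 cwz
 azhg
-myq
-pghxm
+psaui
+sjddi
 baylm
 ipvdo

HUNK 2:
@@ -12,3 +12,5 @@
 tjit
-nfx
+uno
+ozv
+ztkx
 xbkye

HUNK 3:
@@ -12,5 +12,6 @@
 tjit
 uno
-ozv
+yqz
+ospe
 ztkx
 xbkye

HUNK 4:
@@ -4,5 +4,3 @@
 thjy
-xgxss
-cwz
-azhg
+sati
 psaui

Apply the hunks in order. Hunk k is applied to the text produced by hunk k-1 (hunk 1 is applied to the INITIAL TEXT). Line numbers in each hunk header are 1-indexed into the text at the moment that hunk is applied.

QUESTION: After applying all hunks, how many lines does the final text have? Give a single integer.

Hunk 1: at line 6 remove [myq,pghxm] add [psaui,sjddi] -> 14 lines: npjye trr zbkak thjy xgxss cwz azhg psaui sjddi baylm ipvdo tjit nfx xbkye
Hunk 2: at line 12 remove [nfx] add [uno,ozv,ztkx] -> 16 lines: npjye trr zbkak thjy xgxss cwz azhg psaui sjddi baylm ipvdo tjit uno ozv ztkx xbkye
Hunk 3: at line 12 remove [ozv] add [yqz,ospe] -> 17 lines: npjye trr zbkak thjy xgxss cwz azhg psaui sjddi baylm ipvdo tjit uno yqz ospe ztkx xbkye
Hunk 4: at line 4 remove [xgxss,cwz,azhg] add [sati] -> 15 lines: npjye trr zbkak thjy sati psaui sjddi baylm ipvdo tjit uno yqz ospe ztkx xbkye
Final line count: 15

Answer: 15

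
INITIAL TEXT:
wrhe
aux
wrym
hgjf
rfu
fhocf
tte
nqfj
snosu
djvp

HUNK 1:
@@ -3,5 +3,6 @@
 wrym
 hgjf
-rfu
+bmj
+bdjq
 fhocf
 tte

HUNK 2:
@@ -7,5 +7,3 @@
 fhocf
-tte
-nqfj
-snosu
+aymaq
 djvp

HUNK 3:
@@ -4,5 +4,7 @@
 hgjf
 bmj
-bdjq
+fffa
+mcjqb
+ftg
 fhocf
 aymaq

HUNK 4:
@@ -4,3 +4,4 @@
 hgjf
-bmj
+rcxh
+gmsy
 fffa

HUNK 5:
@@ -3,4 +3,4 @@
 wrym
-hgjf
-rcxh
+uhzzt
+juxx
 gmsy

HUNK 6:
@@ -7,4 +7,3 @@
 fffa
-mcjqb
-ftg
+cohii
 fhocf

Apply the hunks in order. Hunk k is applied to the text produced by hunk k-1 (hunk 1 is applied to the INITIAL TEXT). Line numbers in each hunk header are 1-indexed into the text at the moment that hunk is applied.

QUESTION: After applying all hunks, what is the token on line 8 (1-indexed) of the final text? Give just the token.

Answer: cohii

Derivation:
Hunk 1: at line 3 remove [rfu] add [bmj,bdjq] -> 11 lines: wrhe aux wrym hgjf bmj bdjq fhocf tte nqfj snosu djvp
Hunk 2: at line 7 remove [tte,nqfj,snosu] add [aymaq] -> 9 lines: wrhe aux wrym hgjf bmj bdjq fhocf aymaq djvp
Hunk 3: at line 4 remove [bdjq] add [fffa,mcjqb,ftg] -> 11 lines: wrhe aux wrym hgjf bmj fffa mcjqb ftg fhocf aymaq djvp
Hunk 4: at line 4 remove [bmj] add [rcxh,gmsy] -> 12 lines: wrhe aux wrym hgjf rcxh gmsy fffa mcjqb ftg fhocf aymaq djvp
Hunk 5: at line 3 remove [hgjf,rcxh] add [uhzzt,juxx] -> 12 lines: wrhe aux wrym uhzzt juxx gmsy fffa mcjqb ftg fhocf aymaq djvp
Hunk 6: at line 7 remove [mcjqb,ftg] add [cohii] -> 11 lines: wrhe aux wrym uhzzt juxx gmsy fffa cohii fhocf aymaq djvp
Final line 8: cohii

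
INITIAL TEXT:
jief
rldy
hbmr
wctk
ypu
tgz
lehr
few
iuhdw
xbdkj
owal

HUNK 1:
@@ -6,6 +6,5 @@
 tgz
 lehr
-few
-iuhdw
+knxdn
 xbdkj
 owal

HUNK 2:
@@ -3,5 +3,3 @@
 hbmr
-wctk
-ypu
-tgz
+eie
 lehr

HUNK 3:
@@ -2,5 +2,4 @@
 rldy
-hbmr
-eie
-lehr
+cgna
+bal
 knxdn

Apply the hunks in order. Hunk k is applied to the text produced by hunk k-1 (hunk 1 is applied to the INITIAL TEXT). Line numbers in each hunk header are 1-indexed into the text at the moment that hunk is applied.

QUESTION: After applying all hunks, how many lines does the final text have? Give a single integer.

Answer: 7

Derivation:
Hunk 1: at line 6 remove [few,iuhdw] add [knxdn] -> 10 lines: jief rldy hbmr wctk ypu tgz lehr knxdn xbdkj owal
Hunk 2: at line 3 remove [wctk,ypu,tgz] add [eie] -> 8 lines: jief rldy hbmr eie lehr knxdn xbdkj owal
Hunk 3: at line 2 remove [hbmr,eie,lehr] add [cgna,bal] -> 7 lines: jief rldy cgna bal knxdn xbdkj owal
Final line count: 7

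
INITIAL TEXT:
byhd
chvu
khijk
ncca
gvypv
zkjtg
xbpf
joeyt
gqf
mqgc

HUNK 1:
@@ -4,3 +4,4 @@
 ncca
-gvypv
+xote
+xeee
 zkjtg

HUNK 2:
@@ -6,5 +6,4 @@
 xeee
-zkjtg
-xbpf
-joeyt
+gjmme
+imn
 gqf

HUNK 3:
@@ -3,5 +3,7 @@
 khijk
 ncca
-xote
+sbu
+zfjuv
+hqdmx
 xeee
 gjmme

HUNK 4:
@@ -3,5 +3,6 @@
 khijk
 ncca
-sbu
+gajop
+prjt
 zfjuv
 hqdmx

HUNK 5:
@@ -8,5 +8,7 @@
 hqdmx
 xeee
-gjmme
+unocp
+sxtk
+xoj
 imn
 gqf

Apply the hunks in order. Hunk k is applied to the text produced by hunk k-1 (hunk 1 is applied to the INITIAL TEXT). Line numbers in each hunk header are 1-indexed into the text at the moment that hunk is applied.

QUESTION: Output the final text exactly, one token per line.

Answer: byhd
chvu
khijk
ncca
gajop
prjt
zfjuv
hqdmx
xeee
unocp
sxtk
xoj
imn
gqf
mqgc

Derivation:
Hunk 1: at line 4 remove [gvypv] add [xote,xeee] -> 11 lines: byhd chvu khijk ncca xote xeee zkjtg xbpf joeyt gqf mqgc
Hunk 2: at line 6 remove [zkjtg,xbpf,joeyt] add [gjmme,imn] -> 10 lines: byhd chvu khijk ncca xote xeee gjmme imn gqf mqgc
Hunk 3: at line 3 remove [xote] add [sbu,zfjuv,hqdmx] -> 12 lines: byhd chvu khijk ncca sbu zfjuv hqdmx xeee gjmme imn gqf mqgc
Hunk 4: at line 3 remove [sbu] add [gajop,prjt] -> 13 lines: byhd chvu khijk ncca gajop prjt zfjuv hqdmx xeee gjmme imn gqf mqgc
Hunk 5: at line 8 remove [gjmme] add [unocp,sxtk,xoj] -> 15 lines: byhd chvu khijk ncca gajop prjt zfjuv hqdmx xeee unocp sxtk xoj imn gqf mqgc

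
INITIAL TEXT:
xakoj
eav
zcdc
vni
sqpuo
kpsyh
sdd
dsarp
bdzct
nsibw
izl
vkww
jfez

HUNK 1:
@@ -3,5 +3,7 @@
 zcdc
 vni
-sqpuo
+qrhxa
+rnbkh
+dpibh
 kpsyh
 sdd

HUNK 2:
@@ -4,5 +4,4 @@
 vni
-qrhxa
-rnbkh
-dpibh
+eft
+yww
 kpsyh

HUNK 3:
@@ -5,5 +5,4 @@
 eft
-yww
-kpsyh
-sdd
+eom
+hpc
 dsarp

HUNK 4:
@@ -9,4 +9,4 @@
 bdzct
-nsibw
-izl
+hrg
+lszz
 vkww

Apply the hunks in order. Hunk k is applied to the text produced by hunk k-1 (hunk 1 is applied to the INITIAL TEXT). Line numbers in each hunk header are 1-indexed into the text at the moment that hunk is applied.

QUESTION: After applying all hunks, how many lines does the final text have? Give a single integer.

Hunk 1: at line 3 remove [sqpuo] add [qrhxa,rnbkh,dpibh] -> 15 lines: xakoj eav zcdc vni qrhxa rnbkh dpibh kpsyh sdd dsarp bdzct nsibw izl vkww jfez
Hunk 2: at line 4 remove [qrhxa,rnbkh,dpibh] add [eft,yww] -> 14 lines: xakoj eav zcdc vni eft yww kpsyh sdd dsarp bdzct nsibw izl vkww jfez
Hunk 3: at line 5 remove [yww,kpsyh,sdd] add [eom,hpc] -> 13 lines: xakoj eav zcdc vni eft eom hpc dsarp bdzct nsibw izl vkww jfez
Hunk 4: at line 9 remove [nsibw,izl] add [hrg,lszz] -> 13 lines: xakoj eav zcdc vni eft eom hpc dsarp bdzct hrg lszz vkww jfez
Final line count: 13

Answer: 13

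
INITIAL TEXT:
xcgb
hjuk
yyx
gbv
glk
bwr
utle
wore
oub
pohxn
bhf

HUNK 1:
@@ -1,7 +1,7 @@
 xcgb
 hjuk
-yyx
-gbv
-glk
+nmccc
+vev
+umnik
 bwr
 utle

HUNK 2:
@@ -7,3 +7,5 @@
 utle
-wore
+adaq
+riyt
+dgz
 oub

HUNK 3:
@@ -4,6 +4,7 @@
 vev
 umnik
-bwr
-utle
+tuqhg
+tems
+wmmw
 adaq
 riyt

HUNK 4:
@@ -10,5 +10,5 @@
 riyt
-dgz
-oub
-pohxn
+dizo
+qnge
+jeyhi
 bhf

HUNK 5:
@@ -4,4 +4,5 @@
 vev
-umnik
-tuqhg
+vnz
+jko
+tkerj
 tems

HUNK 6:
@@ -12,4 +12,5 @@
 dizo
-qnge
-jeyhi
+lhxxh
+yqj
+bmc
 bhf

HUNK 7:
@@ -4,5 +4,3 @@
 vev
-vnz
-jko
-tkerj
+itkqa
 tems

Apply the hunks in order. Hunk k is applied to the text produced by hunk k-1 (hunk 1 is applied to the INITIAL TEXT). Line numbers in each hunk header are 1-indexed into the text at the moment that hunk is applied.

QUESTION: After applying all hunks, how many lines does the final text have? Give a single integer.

Hunk 1: at line 1 remove [yyx,gbv,glk] add [nmccc,vev,umnik] -> 11 lines: xcgb hjuk nmccc vev umnik bwr utle wore oub pohxn bhf
Hunk 2: at line 7 remove [wore] add [adaq,riyt,dgz] -> 13 lines: xcgb hjuk nmccc vev umnik bwr utle adaq riyt dgz oub pohxn bhf
Hunk 3: at line 4 remove [bwr,utle] add [tuqhg,tems,wmmw] -> 14 lines: xcgb hjuk nmccc vev umnik tuqhg tems wmmw adaq riyt dgz oub pohxn bhf
Hunk 4: at line 10 remove [dgz,oub,pohxn] add [dizo,qnge,jeyhi] -> 14 lines: xcgb hjuk nmccc vev umnik tuqhg tems wmmw adaq riyt dizo qnge jeyhi bhf
Hunk 5: at line 4 remove [umnik,tuqhg] add [vnz,jko,tkerj] -> 15 lines: xcgb hjuk nmccc vev vnz jko tkerj tems wmmw adaq riyt dizo qnge jeyhi bhf
Hunk 6: at line 12 remove [qnge,jeyhi] add [lhxxh,yqj,bmc] -> 16 lines: xcgb hjuk nmccc vev vnz jko tkerj tems wmmw adaq riyt dizo lhxxh yqj bmc bhf
Hunk 7: at line 4 remove [vnz,jko,tkerj] add [itkqa] -> 14 lines: xcgb hjuk nmccc vev itkqa tems wmmw adaq riyt dizo lhxxh yqj bmc bhf
Final line count: 14

Answer: 14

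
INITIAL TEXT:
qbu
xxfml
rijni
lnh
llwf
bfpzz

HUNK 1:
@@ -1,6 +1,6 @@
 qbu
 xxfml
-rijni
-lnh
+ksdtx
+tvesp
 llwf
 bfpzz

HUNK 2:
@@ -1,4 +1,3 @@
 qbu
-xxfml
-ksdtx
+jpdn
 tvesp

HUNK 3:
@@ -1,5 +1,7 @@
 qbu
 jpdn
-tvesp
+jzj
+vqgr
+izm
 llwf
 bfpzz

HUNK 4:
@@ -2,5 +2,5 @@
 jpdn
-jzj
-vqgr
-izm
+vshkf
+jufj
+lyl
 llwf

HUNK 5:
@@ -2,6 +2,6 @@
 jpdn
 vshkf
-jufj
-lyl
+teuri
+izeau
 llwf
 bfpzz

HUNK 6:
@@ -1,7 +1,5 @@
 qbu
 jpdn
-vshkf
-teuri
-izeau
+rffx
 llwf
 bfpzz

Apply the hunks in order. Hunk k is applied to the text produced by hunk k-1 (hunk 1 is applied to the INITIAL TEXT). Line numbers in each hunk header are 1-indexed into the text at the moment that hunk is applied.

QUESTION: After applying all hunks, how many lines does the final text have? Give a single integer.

Answer: 5

Derivation:
Hunk 1: at line 1 remove [rijni,lnh] add [ksdtx,tvesp] -> 6 lines: qbu xxfml ksdtx tvesp llwf bfpzz
Hunk 2: at line 1 remove [xxfml,ksdtx] add [jpdn] -> 5 lines: qbu jpdn tvesp llwf bfpzz
Hunk 3: at line 1 remove [tvesp] add [jzj,vqgr,izm] -> 7 lines: qbu jpdn jzj vqgr izm llwf bfpzz
Hunk 4: at line 2 remove [jzj,vqgr,izm] add [vshkf,jufj,lyl] -> 7 lines: qbu jpdn vshkf jufj lyl llwf bfpzz
Hunk 5: at line 2 remove [jufj,lyl] add [teuri,izeau] -> 7 lines: qbu jpdn vshkf teuri izeau llwf bfpzz
Hunk 6: at line 1 remove [vshkf,teuri,izeau] add [rffx] -> 5 lines: qbu jpdn rffx llwf bfpzz
Final line count: 5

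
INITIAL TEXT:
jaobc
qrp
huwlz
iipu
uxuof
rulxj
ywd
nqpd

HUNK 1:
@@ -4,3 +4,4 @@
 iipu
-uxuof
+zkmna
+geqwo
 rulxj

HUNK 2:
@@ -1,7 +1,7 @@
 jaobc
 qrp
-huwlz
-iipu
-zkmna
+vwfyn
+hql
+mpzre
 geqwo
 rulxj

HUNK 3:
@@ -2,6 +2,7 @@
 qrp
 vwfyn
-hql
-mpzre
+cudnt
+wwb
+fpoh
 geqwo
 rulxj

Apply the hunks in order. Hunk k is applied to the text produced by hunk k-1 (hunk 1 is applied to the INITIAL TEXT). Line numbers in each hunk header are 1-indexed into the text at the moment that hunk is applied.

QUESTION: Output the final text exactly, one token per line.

Hunk 1: at line 4 remove [uxuof] add [zkmna,geqwo] -> 9 lines: jaobc qrp huwlz iipu zkmna geqwo rulxj ywd nqpd
Hunk 2: at line 1 remove [huwlz,iipu,zkmna] add [vwfyn,hql,mpzre] -> 9 lines: jaobc qrp vwfyn hql mpzre geqwo rulxj ywd nqpd
Hunk 3: at line 2 remove [hql,mpzre] add [cudnt,wwb,fpoh] -> 10 lines: jaobc qrp vwfyn cudnt wwb fpoh geqwo rulxj ywd nqpd

Answer: jaobc
qrp
vwfyn
cudnt
wwb
fpoh
geqwo
rulxj
ywd
nqpd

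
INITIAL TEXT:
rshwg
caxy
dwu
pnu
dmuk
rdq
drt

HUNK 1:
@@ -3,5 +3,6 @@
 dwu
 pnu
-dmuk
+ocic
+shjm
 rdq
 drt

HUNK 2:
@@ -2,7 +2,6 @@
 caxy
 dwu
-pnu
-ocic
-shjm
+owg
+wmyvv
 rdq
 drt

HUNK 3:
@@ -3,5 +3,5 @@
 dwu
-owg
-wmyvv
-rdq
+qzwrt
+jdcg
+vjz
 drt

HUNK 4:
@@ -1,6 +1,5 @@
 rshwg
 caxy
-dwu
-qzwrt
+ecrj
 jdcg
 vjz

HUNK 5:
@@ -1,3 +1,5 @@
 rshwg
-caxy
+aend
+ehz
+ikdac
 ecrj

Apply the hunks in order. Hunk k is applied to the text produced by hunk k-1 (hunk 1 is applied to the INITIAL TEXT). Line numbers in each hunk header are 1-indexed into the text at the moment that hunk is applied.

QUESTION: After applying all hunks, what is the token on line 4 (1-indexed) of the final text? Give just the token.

Answer: ikdac

Derivation:
Hunk 1: at line 3 remove [dmuk] add [ocic,shjm] -> 8 lines: rshwg caxy dwu pnu ocic shjm rdq drt
Hunk 2: at line 2 remove [pnu,ocic,shjm] add [owg,wmyvv] -> 7 lines: rshwg caxy dwu owg wmyvv rdq drt
Hunk 3: at line 3 remove [owg,wmyvv,rdq] add [qzwrt,jdcg,vjz] -> 7 lines: rshwg caxy dwu qzwrt jdcg vjz drt
Hunk 4: at line 1 remove [dwu,qzwrt] add [ecrj] -> 6 lines: rshwg caxy ecrj jdcg vjz drt
Hunk 5: at line 1 remove [caxy] add [aend,ehz,ikdac] -> 8 lines: rshwg aend ehz ikdac ecrj jdcg vjz drt
Final line 4: ikdac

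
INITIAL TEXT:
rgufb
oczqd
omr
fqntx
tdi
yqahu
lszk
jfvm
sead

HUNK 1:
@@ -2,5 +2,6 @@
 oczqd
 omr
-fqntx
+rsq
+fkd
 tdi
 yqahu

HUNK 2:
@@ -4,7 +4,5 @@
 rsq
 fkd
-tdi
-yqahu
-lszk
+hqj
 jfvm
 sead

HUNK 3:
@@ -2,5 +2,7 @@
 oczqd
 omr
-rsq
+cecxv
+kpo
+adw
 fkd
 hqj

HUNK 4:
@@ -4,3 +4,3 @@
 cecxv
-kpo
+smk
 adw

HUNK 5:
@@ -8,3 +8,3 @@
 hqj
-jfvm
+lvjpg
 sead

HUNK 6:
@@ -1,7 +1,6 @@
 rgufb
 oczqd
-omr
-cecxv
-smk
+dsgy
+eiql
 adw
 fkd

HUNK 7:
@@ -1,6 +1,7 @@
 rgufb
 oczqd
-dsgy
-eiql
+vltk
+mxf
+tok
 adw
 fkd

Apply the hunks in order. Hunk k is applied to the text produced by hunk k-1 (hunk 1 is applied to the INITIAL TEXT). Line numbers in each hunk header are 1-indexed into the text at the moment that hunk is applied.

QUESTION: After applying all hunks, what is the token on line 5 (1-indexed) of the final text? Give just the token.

Answer: tok

Derivation:
Hunk 1: at line 2 remove [fqntx] add [rsq,fkd] -> 10 lines: rgufb oczqd omr rsq fkd tdi yqahu lszk jfvm sead
Hunk 2: at line 4 remove [tdi,yqahu,lszk] add [hqj] -> 8 lines: rgufb oczqd omr rsq fkd hqj jfvm sead
Hunk 3: at line 2 remove [rsq] add [cecxv,kpo,adw] -> 10 lines: rgufb oczqd omr cecxv kpo adw fkd hqj jfvm sead
Hunk 4: at line 4 remove [kpo] add [smk] -> 10 lines: rgufb oczqd omr cecxv smk adw fkd hqj jfvm sead
Hunk 5: at line 8 remove [jfvm] add [lvjpg] -> 10 lines: rgufb oczqd omr cecxv smk adw fkd hqj lvjpg sead
Hunk 6: at line 1 remove [omr,cecxv,smk] add [dsgy,eiql] -> 9 lines: rgufb oczqd dsgy eiql adw fkd hqj lvjpg sead
Hunk 7: at line 1 remove [dsgy,eiql] add [vltk,mxf,tok] -> 10 lines: rgufb oczqd vltk mxf tok adw fkd hqj lvjpg sead
Final line 5: tok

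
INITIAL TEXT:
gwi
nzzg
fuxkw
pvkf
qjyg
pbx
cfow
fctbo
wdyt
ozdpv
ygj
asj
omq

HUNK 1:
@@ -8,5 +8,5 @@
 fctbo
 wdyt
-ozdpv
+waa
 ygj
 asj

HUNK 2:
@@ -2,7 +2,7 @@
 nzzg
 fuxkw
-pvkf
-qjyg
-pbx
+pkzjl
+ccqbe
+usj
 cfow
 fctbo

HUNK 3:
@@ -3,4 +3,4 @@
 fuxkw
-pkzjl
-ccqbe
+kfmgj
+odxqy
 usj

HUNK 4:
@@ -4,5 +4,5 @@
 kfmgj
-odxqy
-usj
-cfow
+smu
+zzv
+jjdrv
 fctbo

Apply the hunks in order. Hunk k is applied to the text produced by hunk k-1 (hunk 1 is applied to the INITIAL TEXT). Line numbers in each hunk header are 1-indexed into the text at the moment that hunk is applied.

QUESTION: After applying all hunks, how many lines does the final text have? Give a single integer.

Hunk 1: at line 8 remove [ozdpv] add [waa] -> 13 lines: gwi nzzg fuxkw pvkf qjyg pbx cfow fctbo wdyt waa ygj asj omq
Hunk 2: at line 2 remove [pvkf,qjyg,pbx] add [pkzjl,ccqbe,usj] -> 13 lines: gwi nzzg fuxkw pkzjl ccqbe usj cfow fctbo wdyt waa ygj asj omq
Hunk 3: at line 3 remove [pkzjl,ccqbe] add [kfmgj,odxqy] -> 13 lines: gwi nzzg fuxkw kfmgj odxqy usj cfow fctbo wdyt waa ygj asj omq
Hunk 4: at line 4 remove [odxqy,usj,cfow] add [smu,zzv,jjdrv] -> 13 lines: gwi nzzg fuxkw kfmgj smu zzv jjdrv fctbo wdyt waa ygj asj omq
Final line count: 13

Answer: 13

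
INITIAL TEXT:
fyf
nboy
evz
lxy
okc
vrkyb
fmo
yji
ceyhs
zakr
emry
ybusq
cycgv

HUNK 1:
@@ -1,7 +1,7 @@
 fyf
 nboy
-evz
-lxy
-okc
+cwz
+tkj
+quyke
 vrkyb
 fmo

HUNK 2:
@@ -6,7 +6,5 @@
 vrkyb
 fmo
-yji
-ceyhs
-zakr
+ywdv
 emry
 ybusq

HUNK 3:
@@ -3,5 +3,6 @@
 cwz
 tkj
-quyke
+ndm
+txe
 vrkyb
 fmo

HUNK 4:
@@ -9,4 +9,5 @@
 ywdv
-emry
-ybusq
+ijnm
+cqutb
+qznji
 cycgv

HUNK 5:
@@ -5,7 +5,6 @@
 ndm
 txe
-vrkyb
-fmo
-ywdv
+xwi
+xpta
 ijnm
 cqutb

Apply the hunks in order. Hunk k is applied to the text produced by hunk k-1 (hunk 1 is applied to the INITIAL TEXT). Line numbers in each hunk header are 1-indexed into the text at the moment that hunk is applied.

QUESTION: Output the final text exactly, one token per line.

Answer: fyf
nboy
cwz
tkj
ndm
txe
xwi
xpta
ijnm
cqutb
qznji
cycgv

Derivation:
Hunk 1: at line 1 remove [evz,lxy,okc] add [cwz,tkj,quyke] -> 13 lines: fyf nboy cwz tkj quyke vrkyb fmo yji ceyhs zakr emry ybusq cycgv
Hunk 2: at line 6 remove [yji,ceyhs,zakr] add [ywdv] -> 11 lines: fyf nboy cwz tkj quyke vrkyb fmo ywdv emry ybusq cycgv
Hunk 3: at line 3 remove [quyke] add [ndm,txe] -> 12 lines: fyf nboy cwz tkj ndm txe vrkyb fmo ywdv emry ybusq cycgv
Hunk 4: at line 9 remove [emry,ybusq] add [ijnm,cqutb,qznji] -> 13 lines: fyf nboy cwz tkj ndm txe vrkyb fmo ywdv ijnm cqutb qznji cycgv
Hunk 5: at line 5 remove [vrkyb,fmo,ywdv] add [xwi,xpta] -> 12 lines: fyf nboy cwz tkj ndm txe xwi xpta ijnm cqutb qznji cycgv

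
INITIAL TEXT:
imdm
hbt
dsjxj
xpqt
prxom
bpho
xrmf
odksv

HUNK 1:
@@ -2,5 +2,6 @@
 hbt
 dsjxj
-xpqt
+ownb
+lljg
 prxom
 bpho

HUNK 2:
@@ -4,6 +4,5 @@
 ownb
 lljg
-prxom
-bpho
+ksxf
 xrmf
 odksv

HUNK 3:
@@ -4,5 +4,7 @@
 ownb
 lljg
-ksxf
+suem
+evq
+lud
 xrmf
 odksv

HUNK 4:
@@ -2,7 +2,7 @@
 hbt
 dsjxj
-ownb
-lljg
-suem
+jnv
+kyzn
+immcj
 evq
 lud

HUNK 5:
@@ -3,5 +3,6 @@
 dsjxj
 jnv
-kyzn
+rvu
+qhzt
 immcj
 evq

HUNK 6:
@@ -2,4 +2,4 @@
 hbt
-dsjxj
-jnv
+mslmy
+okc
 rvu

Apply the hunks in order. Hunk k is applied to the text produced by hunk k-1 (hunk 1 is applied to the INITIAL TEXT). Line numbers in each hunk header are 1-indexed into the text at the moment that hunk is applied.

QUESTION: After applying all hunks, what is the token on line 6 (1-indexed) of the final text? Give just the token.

Answer: qhzt

Derivation:
Hunk 1: at line 2 remove [xpqt] add [ownb,lljg] -> 9 lines: imdm hbt dsjxj ownb lljg prxom bpho xrmf odksv
Hunk 2: at line 4 remove [prxom,bpho] add [ksxf] -> 8 lines: imdm hbt dsjxj ownb lljg ksxf xrmf odksv
Hunk 3: at line 4 remove [ksxf] add [suem,evq,lud] -> 10 lines: imdm hbt dsjxj ownb lljg suem evq lud xrmf odksv
Hunk 4: at line 2 remove [ownb,lljg,suem] add [jnv,kyzn,immcj] -> 10 lines: imdm hbt dsjxj jnv kyzn immcj evq lud xrmf odksv
Hunk 5: at line 3 remove [kyzn] add [rvu,qhzt] -> 11 lines: imdm hbt dsjxj jnv rvu qhzt immcj evq lud xrmf odksv
Hunk 6: at line 2 remove [dsjxj,jnv] add [mslmy,okc] -> 11 lines: imdm hbt mslmy okc rvu qhzt immcj evq lud xrmf odksv
Final line 6: qhzt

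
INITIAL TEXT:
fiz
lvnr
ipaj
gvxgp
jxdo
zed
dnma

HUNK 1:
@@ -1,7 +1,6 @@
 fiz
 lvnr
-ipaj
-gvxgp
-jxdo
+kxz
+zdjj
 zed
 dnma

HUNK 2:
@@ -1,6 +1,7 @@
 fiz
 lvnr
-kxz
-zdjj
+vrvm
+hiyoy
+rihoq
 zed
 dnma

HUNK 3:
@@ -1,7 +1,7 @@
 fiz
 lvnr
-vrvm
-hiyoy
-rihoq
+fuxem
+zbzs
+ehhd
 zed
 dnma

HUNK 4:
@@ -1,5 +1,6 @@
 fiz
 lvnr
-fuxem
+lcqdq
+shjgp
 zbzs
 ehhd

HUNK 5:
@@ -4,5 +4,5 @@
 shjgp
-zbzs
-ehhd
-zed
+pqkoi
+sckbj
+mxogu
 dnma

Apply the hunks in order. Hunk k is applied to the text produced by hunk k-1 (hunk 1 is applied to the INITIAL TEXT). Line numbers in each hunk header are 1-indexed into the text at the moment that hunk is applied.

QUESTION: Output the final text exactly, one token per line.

Hunk 1: at line 1 remove [ipaj,gvxgp,jxdo] add [kxz,zdjj] -> 6 lines: fiz lvnr kxz zdjj zed dnma
Hunk 2: at line 1 remove [kxz,zdjj] add [vrvm,hiyoy,rihoq] -> 7 lines: fiz lvnr vrvm hiyoy rihoq zed dnma
Hunk 3: at line 1 remove [vrvm,hiyoy,rihoq] add [fuxem,zbzs,ehhd] -> 7 lines: fiz lvnr fuxem zbzs ehhd zed dnma
Hunk 4: at line 1 remove [fuxem] add [lcqdq,shjgp] -> 8 lines: fiz lvnr lcqdq shjgp zbzs ehhd zed dnma
Hunk 5: at line 4 remove [zbzs,ehhd,zed] add [pqkoi,sckbj,mxogu] -> 8 lines: fiz lvnr lcqdq shjgp pqkoi sckbj mxogu dnma

Answer: fiz
lvnr
lcqdq
shjgp
pqkoi
sckbj
mxogu
dnma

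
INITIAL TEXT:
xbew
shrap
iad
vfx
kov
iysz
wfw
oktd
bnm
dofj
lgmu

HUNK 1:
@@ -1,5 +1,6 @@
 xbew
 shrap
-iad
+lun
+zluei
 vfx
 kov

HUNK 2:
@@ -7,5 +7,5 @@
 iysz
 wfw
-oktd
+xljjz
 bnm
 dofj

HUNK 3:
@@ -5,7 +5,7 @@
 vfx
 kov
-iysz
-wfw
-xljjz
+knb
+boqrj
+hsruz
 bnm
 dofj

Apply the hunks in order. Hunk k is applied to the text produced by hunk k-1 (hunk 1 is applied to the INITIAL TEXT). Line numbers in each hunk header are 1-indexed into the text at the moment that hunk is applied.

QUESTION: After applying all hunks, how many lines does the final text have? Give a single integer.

Answer: 12

Derivation:
Hunk 1: at line 1 remove [iad] add [lun,zluei] -> 12 lines: xbew shrap lun zluei vfx kov iysz wfw oktd bnm dofj lgmu
Hunk 2: at line 7 remove [oktd] add [xljjz] -> 12 lines: xbew shrap lun zluei vfx kov iysz wfw xljjz bnm dofj lgmu
Hunk 3: at line 5 remove [iysz,wfw,xljjz] add [knb,boqrj,hsruz] -> 12 lines: xbew shrap lun zluei vfx kov knb boqrj hsruz bnm dofj lgmu
Final line count: 12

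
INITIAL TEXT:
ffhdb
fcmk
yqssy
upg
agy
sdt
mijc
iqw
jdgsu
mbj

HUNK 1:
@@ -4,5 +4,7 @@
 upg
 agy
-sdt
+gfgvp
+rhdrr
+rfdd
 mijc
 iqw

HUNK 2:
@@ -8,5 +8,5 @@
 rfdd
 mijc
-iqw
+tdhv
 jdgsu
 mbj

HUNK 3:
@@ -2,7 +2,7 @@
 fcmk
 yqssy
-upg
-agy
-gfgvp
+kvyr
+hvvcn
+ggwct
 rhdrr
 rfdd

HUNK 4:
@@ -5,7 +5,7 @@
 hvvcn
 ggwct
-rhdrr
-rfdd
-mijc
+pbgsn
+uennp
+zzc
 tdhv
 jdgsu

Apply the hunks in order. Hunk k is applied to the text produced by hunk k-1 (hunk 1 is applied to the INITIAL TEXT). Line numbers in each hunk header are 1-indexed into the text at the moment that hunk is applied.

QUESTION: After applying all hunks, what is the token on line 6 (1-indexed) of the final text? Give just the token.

Answer: ggwct

Derivation:
Hunk 1: at line 4 remove [sdt] add [gfgvp,rhdrr,rfdd] -> 12 lines: ffhdb fcmk yqssy upg agy gfgvp rhdrr rfdd mijc iqw jdgsu mbj
Hunk 2: at line 8 remove [iqw] add [tdhv] -> 12 lines: ffhdb fcmk yqssy upg agy gfgvp rhdrr rfdd mijc tdhv jdgsu mbj
Hunk 3: at line 2 remove [upg,agy,gfgvp] add [kvyr,hvvcn,ggwct] -> 12 lines: ffhdb fcmk yqssy kvyr hvvcn ggwct rhdrr rfdd mijc tdhv jdgsu mbj
Hunk 4: at line 5 remove [rhdrr,rfdd,mijc] add [pbgsn,uennp,zzc] -> 12 lines: ffhdb fcmk yqssy kvyr hvvcn ggwct pbgsn uennp zzc tdhv jdgsu mbj
Final line 6: ggwct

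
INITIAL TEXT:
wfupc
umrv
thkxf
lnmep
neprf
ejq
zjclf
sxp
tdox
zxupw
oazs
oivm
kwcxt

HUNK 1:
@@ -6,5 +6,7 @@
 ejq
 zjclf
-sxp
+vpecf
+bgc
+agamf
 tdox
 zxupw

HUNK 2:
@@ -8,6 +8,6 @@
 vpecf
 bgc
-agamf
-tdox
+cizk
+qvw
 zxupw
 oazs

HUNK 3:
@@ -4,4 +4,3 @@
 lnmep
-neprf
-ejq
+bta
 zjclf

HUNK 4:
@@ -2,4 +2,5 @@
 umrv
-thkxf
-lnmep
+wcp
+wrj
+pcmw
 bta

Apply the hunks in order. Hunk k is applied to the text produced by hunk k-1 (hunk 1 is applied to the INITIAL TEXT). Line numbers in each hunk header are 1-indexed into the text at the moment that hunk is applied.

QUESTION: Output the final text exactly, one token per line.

Answer: wfupc
umrv
wcp
wrj
pcmw
bta
zjclf
vpecf
bgc
cizk
qvw
zxupw
oazs
oivm
kwcxt

Derivation:
Hunk 1: at line 6 remove [sxp] add [vpecf,bgc,agamf] -> 15 lines: wfupc umrv thkxf lnmep neprf ejq zjclf vpecf bgc agamf tdox zxupw oazs oivm kwcxt
Hunk 2: at line 8 remove [agamf,tdox] add [cizk,qvw] -> 15 lines: wfupc umrv thkxf lnmep neprf ejq zjclf vpecf bgc cizk qvw zxupw oazs oivm kwcxt
Hunk 3: at line 4 remove [neprf,ejq] add [bta] -> 14 lines: wfupc umrv thkxf lnmep bta zjclf vpecf bgc cizk qvw zxupw oazs oivm kwcxt
Hunk 4: at line 2 remove [thkxf,lnmep] add [wcp,wrj,pcmw] -> 15 lines: wfupc umrv wcp wrj pcmw bta zjclf vpecf bgc cizk qvw zxupw oazs oivm kwcxt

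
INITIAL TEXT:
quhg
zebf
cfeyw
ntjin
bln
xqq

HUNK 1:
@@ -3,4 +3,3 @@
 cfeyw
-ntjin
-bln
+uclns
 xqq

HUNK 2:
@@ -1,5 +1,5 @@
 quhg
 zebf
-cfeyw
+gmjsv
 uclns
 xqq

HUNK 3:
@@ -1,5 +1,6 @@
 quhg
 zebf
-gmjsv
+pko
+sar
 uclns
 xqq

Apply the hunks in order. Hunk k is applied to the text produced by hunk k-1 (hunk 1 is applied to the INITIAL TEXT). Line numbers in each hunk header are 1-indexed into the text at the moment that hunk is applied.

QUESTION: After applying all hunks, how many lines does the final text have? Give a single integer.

Hunk 1: at line 3 remove [ntjin,bln] add [uclns] -> 5 lines: quhg zebf cfeyw uclns xqq
Hunk 2: at line 1 remove [cfeyw] add [gmjsv] -> 5 lines: quhg zebf gmjsv uclns xqq
Hunk 3: at line 1 remove [gmjsv] add [pko,sar] -> 6 lines: quhg zebf pko sar uclns xqq
Final line count: 6

Answer: 6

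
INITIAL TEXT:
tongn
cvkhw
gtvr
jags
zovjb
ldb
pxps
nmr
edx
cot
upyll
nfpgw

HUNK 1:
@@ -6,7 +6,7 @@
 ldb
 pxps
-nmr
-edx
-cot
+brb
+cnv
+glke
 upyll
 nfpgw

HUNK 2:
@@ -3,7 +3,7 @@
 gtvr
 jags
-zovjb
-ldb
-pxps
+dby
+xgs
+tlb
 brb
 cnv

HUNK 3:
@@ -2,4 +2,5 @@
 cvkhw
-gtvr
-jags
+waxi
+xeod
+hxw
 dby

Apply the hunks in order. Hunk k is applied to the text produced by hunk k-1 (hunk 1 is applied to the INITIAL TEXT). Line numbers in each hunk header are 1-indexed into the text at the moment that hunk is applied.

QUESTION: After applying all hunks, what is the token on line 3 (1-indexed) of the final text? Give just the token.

Answer: waxi

Derivation:
Hunk 1: at line 6 remove [nmr,edx,cot] add [brb,cnv,glke] -> 12 lines: tongn cvkhw gtvr jags zovjb ldb pxps brb cnv glke upyll nfpgw
Hunk 2: at line 3 remove [zovjb,ldb,pxps] add [dby,xgs,tlb] -> 12 lines: tongn cvkhw gtvr jags dby xgs tlb brb cnv glke upyll nfpgw
Hunk 3: at line 2 remove [gtvr,jags] add [waxi,xeod,hxw] -> 13 lines: tongn cvkhw waxi xeod hxw dby xgs tlb brb cnv glke upyll nfpgw
Final line 3: waxi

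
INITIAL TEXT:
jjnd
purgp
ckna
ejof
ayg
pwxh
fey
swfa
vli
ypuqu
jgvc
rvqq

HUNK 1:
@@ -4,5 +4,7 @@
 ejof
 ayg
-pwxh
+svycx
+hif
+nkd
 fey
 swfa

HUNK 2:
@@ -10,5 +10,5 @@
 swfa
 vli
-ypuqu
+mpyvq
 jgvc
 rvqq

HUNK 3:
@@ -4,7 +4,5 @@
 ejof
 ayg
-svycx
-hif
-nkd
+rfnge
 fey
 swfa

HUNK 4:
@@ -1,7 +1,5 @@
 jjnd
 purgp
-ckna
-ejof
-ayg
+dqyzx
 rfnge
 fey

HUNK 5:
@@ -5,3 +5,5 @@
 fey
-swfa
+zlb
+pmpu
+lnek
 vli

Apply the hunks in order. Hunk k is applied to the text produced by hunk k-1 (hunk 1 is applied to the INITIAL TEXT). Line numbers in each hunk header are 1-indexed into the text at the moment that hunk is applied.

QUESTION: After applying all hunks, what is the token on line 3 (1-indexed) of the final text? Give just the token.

Answer: dqyzx

Derivation:
Hunk 1: at line 4 remove [pwxh] add [svycx,hif,nkd] -> 14 lines: jjnd purgp ckna ejof ayg svycx hif nkd fey swfa vli ypuqu jgvc rvqq
Hunk 2: at line 10 remove [ypuqu] add [mpyvq] -> 14 lines: jjnd purgp ckna ejof ayg svycx hif nkd fey swfa vli mpyvq jgvc rvqq
Hunk 3: at line 4 remove [svycx,hif,nkd] add [rfnge] -> 12 lines: jjnd purgp ckna ejof ayg rfnge fey swfa vli mpyvq jgvc rvqq
Hunk 4: at line 1 remove [ckna,ejof,ayg] add [dqyzx] -> 10 lines: jjnd purgp dqyzx rfnge fey swfa vli mpyvq jgvc rvqq
Hunk 5: at line 5 remove [swfa] add [zlb,pmpu,lnek] -> 12 lines: jjnd purgp dqyzx rfnge fey zlb pmpu lnek vli mpyvq jgvc rvqq
Final line 3: dqyzx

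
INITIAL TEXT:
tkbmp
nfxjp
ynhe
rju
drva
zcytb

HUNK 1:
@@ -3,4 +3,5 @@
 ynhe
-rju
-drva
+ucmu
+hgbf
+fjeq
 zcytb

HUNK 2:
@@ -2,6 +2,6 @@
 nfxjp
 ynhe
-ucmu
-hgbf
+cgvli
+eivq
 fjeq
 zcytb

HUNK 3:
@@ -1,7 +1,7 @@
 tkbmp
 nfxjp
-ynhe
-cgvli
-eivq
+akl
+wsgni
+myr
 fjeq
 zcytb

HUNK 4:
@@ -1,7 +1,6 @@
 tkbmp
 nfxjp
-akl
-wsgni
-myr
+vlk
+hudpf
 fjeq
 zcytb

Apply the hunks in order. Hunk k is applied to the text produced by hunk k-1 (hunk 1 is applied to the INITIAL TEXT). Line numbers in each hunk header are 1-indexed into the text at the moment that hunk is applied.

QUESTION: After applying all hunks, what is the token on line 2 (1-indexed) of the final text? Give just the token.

Hunk 1: at line 3 remove [rju,drva] add [ucmu,hgbf,fjeq] -> 7 lines: tkbmp nfxjp ynhe ucmu hgbf fjeq zcytb
Hunk 2: at line 2 remove [ucmu,hgbf] add [cgvli,eivq] -> 7 lines: tkbmp nfxjp ynhe cgvli eivq fjeq zcytb
Hunk 3: at line 1 remove [ynhe,cgvli,eivq] add [akl,wsgni,myr] -> 7 lines: tkbmp nfxjp akl wsgni myr fjeq zcytb
Hunk 4: at line 1 remove [akl,wsgni,myr] add [vlk,hudpf] -> 6 lines: tkbmp nfxjp vlk hudpf fjeq zcytb
Final line 2: nfxjp

Answer: nfxjp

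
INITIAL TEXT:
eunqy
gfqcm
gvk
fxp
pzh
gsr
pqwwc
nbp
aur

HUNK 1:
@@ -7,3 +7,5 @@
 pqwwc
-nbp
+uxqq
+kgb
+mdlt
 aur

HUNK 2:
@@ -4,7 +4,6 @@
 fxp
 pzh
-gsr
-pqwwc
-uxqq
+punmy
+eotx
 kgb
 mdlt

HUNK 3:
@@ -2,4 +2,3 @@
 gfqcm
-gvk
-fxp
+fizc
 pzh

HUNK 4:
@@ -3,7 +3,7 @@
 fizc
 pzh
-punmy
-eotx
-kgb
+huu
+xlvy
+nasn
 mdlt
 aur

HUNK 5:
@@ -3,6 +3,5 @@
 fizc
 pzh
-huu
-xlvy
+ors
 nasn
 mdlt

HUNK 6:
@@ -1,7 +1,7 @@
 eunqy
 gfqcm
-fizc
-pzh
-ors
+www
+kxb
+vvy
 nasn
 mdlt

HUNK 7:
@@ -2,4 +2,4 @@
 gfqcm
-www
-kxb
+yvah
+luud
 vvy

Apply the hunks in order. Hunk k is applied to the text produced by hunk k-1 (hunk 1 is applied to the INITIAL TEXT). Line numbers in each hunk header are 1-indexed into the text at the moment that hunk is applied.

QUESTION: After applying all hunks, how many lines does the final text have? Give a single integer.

Hunk 1: at line 7 remove [nbp] add [uxqq,kgb,mdlt] -> 11 lines: eunqy gfqcm gvk fxp pzh gsr pqwwc uxqq kgb mdlt aur
Hunk 2: at line 4 remove [gsr,pqwwc,uxqq] add [punmy,eotx] -> 10 lines: eunqy gfqcm gvk fxp pzh punmy eotx kgb mdlt aur
Hunk 3: at line 2 remove [gvk,fxp] add [fizc] -> 9 lines: eunqy gfqcm fizc pzh punmy eotx kgb mdlt aur
Hunk 4: at line 3 remove [punmy,eotx,kgb] add [huu,xlvy,nasn] -> 9 lines: eunqy gfqcm fizc pzh huu xlvy nasn mdlt aur
Hunk 5: at line 3 remove [huu,xlvy] add [ors] -> 8 lines: eunqy gfqcm fizc pzh ors nasn mdlt aur
Hunk 6: at line 1 remove [fizc,pzh,ors] add [www,kxb,vvy] -> 8 lines: eunqy gfqcm www kxb vvy nasn mdlt aur
Hunk 7: at line 2 remove [www,kxb] add [yvah,luud] -> 8 lines: eunqy gfqcm yvah luud vvy nasn mdlt aur
Final line count: 8

Answer: 8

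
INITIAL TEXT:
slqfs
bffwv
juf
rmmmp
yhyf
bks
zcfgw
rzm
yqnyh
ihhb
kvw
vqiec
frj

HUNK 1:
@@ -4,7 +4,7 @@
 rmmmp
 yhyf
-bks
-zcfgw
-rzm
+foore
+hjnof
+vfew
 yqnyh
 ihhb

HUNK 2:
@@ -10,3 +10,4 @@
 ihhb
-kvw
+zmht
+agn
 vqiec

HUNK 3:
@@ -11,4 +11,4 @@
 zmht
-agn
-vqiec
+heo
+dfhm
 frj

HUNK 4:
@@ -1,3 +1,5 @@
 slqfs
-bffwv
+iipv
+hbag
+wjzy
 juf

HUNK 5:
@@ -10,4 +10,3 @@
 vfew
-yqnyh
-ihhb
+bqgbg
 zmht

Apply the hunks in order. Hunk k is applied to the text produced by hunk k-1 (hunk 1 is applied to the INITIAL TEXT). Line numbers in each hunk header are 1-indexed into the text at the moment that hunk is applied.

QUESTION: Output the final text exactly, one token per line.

Hunk 1: at line 4 remove [bks,zcfgw,rzm] add [foore,hjnof,vfew] -> 13 lines: slqfs bffwv juf rmmmp yhyf foore hjnof vfew yqnyh ihhb kvw vqiec frj
Hunk 2: at line 10 remove [kvw] add [zmht,agn] -> 14 lines: slqfs bffwv juf rmmmp yhyf foore hjnof vfew yqnyh ihhb zmht agn vqiec frj
Hunk 3: at line 11 remove [agn,vqiec] add [heo,dfhm] -> 14 lines: slqfs bffwv juf rmmmp yhyf foore hjnof vfew yqnyh ihhb zmht heo dfhm frj
Hunk 4: at line 1 remove [bffwv] add [iipv,hbag,wjzy] -> 16 lines: slqfs iipv hbag wjzy juf rmmmp yhyf foore hjnof vfew yqnyh ihhb zmht heo dfhm frj
Hunk 5: at line 10 remove [yqnyh,ihhb] add [bqgbg] -> 15 lines: slqfs iipv hbag wjzy juf rmmmp yhyf foore hjnof vfew bqgbg zmht heo dfhm frj

Answer: slqfs
iipv
hbag
wjzy
juf
rmmmp
yhyf
foore
hjnof
vfew
bqgbg
zmht
heo
dfhm
frj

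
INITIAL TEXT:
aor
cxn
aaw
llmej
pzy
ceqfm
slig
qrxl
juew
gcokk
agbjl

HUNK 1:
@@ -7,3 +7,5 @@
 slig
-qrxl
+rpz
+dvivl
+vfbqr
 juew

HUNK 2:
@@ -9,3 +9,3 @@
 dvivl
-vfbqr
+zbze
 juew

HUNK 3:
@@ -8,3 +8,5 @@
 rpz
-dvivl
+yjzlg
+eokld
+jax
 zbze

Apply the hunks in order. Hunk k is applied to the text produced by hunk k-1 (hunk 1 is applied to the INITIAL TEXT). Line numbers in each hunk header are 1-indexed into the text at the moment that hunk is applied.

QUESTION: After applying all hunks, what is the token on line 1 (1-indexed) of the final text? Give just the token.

Hunk 1: at line 7 remove [qrxl] add [rpz,dvivl,vfbqr] -> 13 lines: aor cxn aaw llmej pzy ceqfm slig rpz dvivl vfbqr juew gcokk agbjl
Hunk 2: at line 9 remove [vfbqr] add [zbze] -> 13 lines: aor cxn aaw llmej pzy ceqfm slig rpz dvivl zbze juew gcokk agbjl
Hunk 3: at line 8 remove [dvivl] add [yjzlg,eokld,jax] -> 15 lines: aor cxn aaw llmej pzy ceqfm slig rpz yjzlg eokld jax zbze juew gcokk agbjl
Final line 1: aor

Answer: aor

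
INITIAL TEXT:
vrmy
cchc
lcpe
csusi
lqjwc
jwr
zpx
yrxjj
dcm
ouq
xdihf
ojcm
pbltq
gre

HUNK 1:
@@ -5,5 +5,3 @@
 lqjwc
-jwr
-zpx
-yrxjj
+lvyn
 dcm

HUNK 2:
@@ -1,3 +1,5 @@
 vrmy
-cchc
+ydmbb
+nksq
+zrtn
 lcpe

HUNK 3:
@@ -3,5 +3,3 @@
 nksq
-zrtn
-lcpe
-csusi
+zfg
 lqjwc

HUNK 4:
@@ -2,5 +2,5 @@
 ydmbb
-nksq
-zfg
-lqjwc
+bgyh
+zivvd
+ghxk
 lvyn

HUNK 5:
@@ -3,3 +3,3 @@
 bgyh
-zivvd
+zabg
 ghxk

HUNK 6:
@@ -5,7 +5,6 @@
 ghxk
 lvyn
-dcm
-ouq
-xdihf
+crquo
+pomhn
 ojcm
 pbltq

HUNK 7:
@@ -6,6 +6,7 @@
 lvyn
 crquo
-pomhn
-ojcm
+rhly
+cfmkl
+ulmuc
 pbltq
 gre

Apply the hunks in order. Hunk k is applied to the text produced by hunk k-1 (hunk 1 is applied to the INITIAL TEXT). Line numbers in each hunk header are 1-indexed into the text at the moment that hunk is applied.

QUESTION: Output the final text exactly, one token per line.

Answer: vrmy
ydmbb
bgyh
zabg
ghxk
lvyn
crquo
rhly
cfmkl
ulmuc
pbltq
gre

Derivation:
Hunk 1: at line 5 remove [jwr,zpx,yrxjj] add [lvyn] -> 12 lines: vrmy cchc lcpe csusi lqjwc lvyn dcm ouq xdihf ojcm pbltq gre
Hunk 2: at line 1 remove [cchc] add [ydmbb,nksq,zrtn] -> 14 lines: vrmy ydmbb nksq zrtn lcpe csusi lqjwc lvyn dcm ouq xdihf ojcm pbltq gre
Hunk 3: at line 3 remove [zrtn,lcpe,csusi] add [zfg] -> 12 lines: vrmy ydmbb nksq zfg lqjwc lvyn dcm ouq xdihf ojcm pbltq gre
Hunk 4: at line 2 remove [nksq,zfg,lqjwc] add [bgyh,zivvd,ghxk] -> 12 lines: vrmy ydmbb bgyh zivvd ghxk lvyn dcm ouq xdihf ojcm pbltq gre
Hunk 5: at line 3 remove [zivvd] add [zabg] -> 12 lines: vrmy ydmbb bgyh zabg ghxk lvyn dcm ouq xdihf ojcm pbltq gre
Hunk 6: at line 5 remove [dcm,ouq,xdihf] add [crquo,pomhn] -> 11 lines: vrmy ydmbb bgyh zabg ghxk lvyn crquo pomhn ojcm pbltq gre
Hunk 7: at line 6 remove [pomhn,ojcm] add [rhly,cfmkl,ulmuc] -> 12 lines: vrmy ydmbb bgyh zabg ghxk lvyn crquo rhly cfmkl ulmuc pbltq gre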